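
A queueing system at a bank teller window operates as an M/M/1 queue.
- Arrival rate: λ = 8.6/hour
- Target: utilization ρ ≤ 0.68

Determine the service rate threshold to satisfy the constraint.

ρ = λ/μ, so μ = λ/ρ
μ ≥ 8.6/0.68 = 12.6471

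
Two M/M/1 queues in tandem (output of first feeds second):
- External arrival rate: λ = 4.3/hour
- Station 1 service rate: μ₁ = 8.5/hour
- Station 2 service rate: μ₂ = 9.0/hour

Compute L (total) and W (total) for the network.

By Jackson's theorem, each station behaves as independent M/M/1.
Station 1: ρ₁ = 4.3/8.5 = 0.5059, L₁ = ρ₁/(1-ρ₁) = λ/(μ₁-λ) = 4.3/4.20 = 1.0238
Station 2: ρ₂ = 4.3/9.0 = 0.4778, L₂ = ρ₂/(1-ρ₂) = λ/(μ₂-λ) = 4.3/4.70 = 0.9149
Total: L = L₁ + L₂ = 1.0238 + 0.9149 = 1.9387
W = L/λ = 1.9387/4.3 = 0.4509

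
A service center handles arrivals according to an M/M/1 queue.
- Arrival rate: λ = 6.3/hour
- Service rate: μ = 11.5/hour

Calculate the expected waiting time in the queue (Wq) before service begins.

First, compute utilization: ρ = λ/μ = 6.3/11.5 = 0.5478
For M/M/1: Wq = λ/(μ(μ-λ))
Wq = 6.3/(11.5 × (11.5-6.3))
Wq = 6.3/(11.5 × 5.20)
Wq = 0.1054 hours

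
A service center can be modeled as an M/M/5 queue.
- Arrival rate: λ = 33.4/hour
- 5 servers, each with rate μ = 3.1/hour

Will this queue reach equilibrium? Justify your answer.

Stability requires ρ = λ/(cμ) < 1
ρ = 33.4/(5 × 3.1) = 33.4/15.50 = 2.1548
Since 2.1548 ≥ 1, the system is UNSTABLE.
Need c > λ/μ = 33.4/3.1 = 10.77.
Minimum servers needed: c = 11.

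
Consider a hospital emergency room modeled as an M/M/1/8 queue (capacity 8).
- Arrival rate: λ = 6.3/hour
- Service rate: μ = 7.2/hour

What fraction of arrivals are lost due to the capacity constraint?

ρ = λ/μ = 6.3/7.2 = 0.8750
P₀ = (1-ρ)/(1-ρ^(K+1)) = (1-0.8750)/(1-0.8750^9) = 0.12500/0.69934 = 0.1787
P_K = P₀×ρ^K = 0.17874 × 0.8750^8 = 0.17874 × 0.34361 = 0.06142
Blocking probability = 6.14%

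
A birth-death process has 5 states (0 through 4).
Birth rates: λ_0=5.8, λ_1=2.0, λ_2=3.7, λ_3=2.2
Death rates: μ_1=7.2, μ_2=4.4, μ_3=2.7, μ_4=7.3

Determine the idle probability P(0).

Ratios P(n)/P(0) = (λ₀···λₙ₋₁)/(μ₁···μₙ):
P(1)/P(0) = (5.8)/(7.2) = 0.80556
P(2)/P(0) = (5.8×2.0)/(7.2×4.4) = 0.36616
P(3)/P(0) = (5.8×2.0×3.7)/(7.2×4.4×2.7) = 0.50178
P(4)/P(0) = (5.8×2.0×3.7×2.2)/(7.2×4.4×2.7×7.3) = 0.15122

Normalization: ∑ P(n) = 1
P(0) × (1.0000 + 0.80556 + 0.36616 + 0.50178 + 0.15122) = 1
P(0) × 2.8247 = 1
P(0) = 1/2.8247 = 0.3540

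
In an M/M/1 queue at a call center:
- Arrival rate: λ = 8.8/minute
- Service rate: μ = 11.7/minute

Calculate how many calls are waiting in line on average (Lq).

ρ = λ/μ = 8.8/11.7 = 0.7521
For M/M/1: Lq = λ²/(μ(μ-λ))
Lq = 77.44/(11.7 × 2.90)
Lq = 2.2823 calls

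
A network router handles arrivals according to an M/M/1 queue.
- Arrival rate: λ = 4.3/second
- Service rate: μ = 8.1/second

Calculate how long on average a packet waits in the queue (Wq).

First, compute utilization: ρ = λ/μ = 4.3/8.1 = 0.5309
For M/M/1: Wq = λ/(μ(μ-λ))
Wq = 4.3/(8.1 × (8.1-4.3))
Wq = 4.3/(8.1 × 3.80)
Wq = 0.1397 seconds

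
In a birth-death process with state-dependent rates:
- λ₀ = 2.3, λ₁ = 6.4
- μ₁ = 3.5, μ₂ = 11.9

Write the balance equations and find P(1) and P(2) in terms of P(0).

Balance equations:
State 0: λ₀P₀ = μ₁P₁ → P₁ = (λ₀/μ₁)P₀ = (2.3/3.5)P₀ = 0.6571P₀
State 1: P₂ = (λ₀λ₁)/(μ₁μ₂)P₀ = (2.3×6.4)/(3.5×11.9)P₀ = 0.3534P₀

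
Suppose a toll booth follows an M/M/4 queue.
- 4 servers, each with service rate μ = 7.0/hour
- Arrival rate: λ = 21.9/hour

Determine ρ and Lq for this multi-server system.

Traffic intensity: ρ = λ/(cμ) = 21.9/(4×7.0) = 0.7821
Since ρ = 0.7821 < 1, system is stable.
Offered load a = λ/μ = cρ = 21.9/7.0 = 3.1286
P₀ = [ Σₙ₌₀^3 aⁿ/n! + a^4/(4!(1-ρ)) ]⁻¹
Σ = a^0/0! + a^1/1! + a^2/2! + a^3/3! = 1.0000 + 3.1286 + 4.8940 + 5.1037 = 14.1263
a^4/(4!(1-ρ)) = 95.8041/(24 × 0.217857) = 18.3232
P₀ = 1/(14.1263 + 18.3232) = 0.03082
Lq = P₀·a^4·ρ / (4!(1-ρ)²) = 0.0308171 × 95.8041 × 0.782143 / (24 × 0.0474617) = 2.0273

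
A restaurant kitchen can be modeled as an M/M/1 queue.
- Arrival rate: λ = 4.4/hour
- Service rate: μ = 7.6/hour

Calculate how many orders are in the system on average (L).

ρ = λ/μ = 4.4/7.6 = 0.5789
For M/M/1: L = λ/(μ-λ)
L = 4.4/(7.6-4.4) = 4.4/3.20
L = 1.3750 orders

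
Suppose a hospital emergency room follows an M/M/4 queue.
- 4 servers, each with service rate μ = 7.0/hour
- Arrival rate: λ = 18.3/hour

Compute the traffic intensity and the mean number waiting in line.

Traffic intensity: ρ = λ/(cμ) = 18.3/(4×7.0) = 0.6536
Since ρ = 0.6536 < 1, system is stable.
Offered load a = λ/μ = cρ = 18.3/7.0 = 2.6143
P₀ = [ Σₙ₌₀^3 aⁿ/n! + a^4/(4!(1-ρ)) ]⁻¹
Σ = a^0/0! + a^1/1! + a^2/2! + a^3/3! = 1.0000 + 2.6143 + 3.4172 + 2.9779 = 10.0094
a^4/(4!(1-ρ)) = 46.7103/(24 × 0.34643) = 5.6181
P₀ = 1/(10.0094 + 5.6181) = 0.06399
Lq = P₀·a^4·ρ / (4!(1-ρ)²) = 0.063990 × 46.7103 × 0.65357 / (24 × 0.12001) = 0.6782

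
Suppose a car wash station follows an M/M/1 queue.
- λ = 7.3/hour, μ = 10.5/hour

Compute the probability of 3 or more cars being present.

ρ = λ/μ = 7.3/10.5 = 0.6952
P(N ≥ n) = ρⁿ
P(N ≥ 3) = 0.6952^3
P(N ≥ 3) = 0.3360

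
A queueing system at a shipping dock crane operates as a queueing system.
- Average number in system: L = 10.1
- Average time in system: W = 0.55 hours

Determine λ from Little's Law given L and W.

Little's Law: L = λW, so λ = L/W
λ = 10.1/0.55 = 18.3636 containers/hour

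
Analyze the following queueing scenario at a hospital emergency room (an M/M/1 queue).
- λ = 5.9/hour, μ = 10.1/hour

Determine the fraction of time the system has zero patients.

ρ = λ/μ = 5.9/10.1 = 0.5842
P(0) = 1 - ρ = 1 - 0.5842 = 0.4158
The server is idle 41.58% of the time.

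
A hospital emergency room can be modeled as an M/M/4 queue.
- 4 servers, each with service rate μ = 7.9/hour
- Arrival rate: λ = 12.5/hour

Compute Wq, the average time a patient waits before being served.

Traffic intensity: ρ = λ/(cμ) = 12.5/(4×7.9) = 0.3956
Since ρ = 0.3956 < 1, system is stable.
Offered load a = λ/μ = cρ = 12.5/7.9 = 1.5823
P₀ = [ Σₙ₌₀^3 aⁿ/n! + a^4/(4!(1-ρ)) ]⁻¹
Σ = a^0/0! + a^1/1! + a^2/2! + a^3/3! = 1.0000 + 1.5823 + 1.2518 + 0.6602 = 4.4943
a^4/(4!(1-ρ)) = 6.2680/(24 × 0.6044) = 0.4321
P₀ = 1/(4.4943 + 0.4321) = 0.2030
Lq = P₀·a^4·ρ / (4!(1-ρ)²) = 0.20299 × 6.2680 × 0.39557 / (24 × 0.36534) = 0.05740
Wq = Lq/λ = 0.05740/12.5 = 0.004592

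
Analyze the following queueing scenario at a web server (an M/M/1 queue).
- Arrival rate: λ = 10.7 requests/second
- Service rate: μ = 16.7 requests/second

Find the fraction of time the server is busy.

Server utilization: ρ = λ/μ
ρ = 10.7/16.7 = 0.6407
The server is busy 64.07% of the time.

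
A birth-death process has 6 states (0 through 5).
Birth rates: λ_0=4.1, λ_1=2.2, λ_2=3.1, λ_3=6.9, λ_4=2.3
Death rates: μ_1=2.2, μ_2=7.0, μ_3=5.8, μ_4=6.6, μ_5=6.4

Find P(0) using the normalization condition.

Ratios P(n)/P(0) = (λ₀···λₙ₋₁)/(μ₁···μₙ):
P(1)/P(0) = (4.1)/(2.2) = 1.8636
P(2)/P(0) = (4.1×2.2)/(2.2×7.0) = 0.5857
P(3)/P(0) = (4.1×2.2×3.1)/(2.2×7.0×5.8) = 0.3131
P(4)/P(0) = (4.1×2.2×3.1×6.9)/(2.2×7.0×5.8×6.6) = 0.3273
P(5)/P(0) = (4.1×2.2×3.1×6.9×2.3)/(2.2×7.0×5.8×6.6×6.4) = 0.1176

Normalization: ∑ P(n) = 1
P(0) × (1.0000 + 1.8636 + 0.5857 + 0.3131 + 0.3273 + 0.1176) = 1
P(0) × 4.2073 = 1
P(0) = 1/4.2073 = 0.2377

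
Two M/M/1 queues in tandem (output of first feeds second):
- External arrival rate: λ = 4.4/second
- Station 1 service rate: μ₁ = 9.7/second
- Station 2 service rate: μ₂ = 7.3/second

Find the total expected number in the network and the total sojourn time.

By Jackson's theorem, each station behaves as independent M/M/1.
Station 1: ρ₁ = 4.4/9.7 = 0.4536, L₁ = ρ₁/(1-ρ₁) = λ/(μ₁-λ) = 4.4/5.30 = 0.8302
Station 2: ρ₂ = 4.4/7.3 = 0.6027, L₂ = ρ₂/(1-ρ₂) = λ/(μ₂-λ) = 4.4/2.90 = 1.5172
Total: L = L₁ + L₂ = 0.8302 + 1.5172 = 2.3474
W = L/λ = 2.3474/4.4 = 0.5335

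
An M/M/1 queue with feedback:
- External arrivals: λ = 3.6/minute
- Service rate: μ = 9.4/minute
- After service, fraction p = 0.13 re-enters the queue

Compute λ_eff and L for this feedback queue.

Effective arrival rate: λ_eff = λ/(1-p) = 3.6/(1-0.13) = 3.6/0.87 = 4.1379
ρ = λ_eff/μ = 4.1379/9.4 = 0.4402
L = ρ/(1-ρ) = 0.4402/(1-0.4402) = 0.7864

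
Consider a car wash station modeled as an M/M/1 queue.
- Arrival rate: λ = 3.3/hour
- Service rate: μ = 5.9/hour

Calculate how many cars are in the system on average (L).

ρ = λ/μ = 3.3/5.9 = 0.5593
For M/M/1: L = λ/(μ-λ)
L = 3.3/(5.9-3.3) = 3.3/2.60
L = 1.2692 cars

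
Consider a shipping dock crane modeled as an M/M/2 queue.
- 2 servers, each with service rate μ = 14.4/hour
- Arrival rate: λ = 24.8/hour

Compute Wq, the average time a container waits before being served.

Traffic intensity: ρ = λ/(cμ) = 24.8/(2×14.4) = 0.8611
Since ρ = 0.8611 < 1, system is stable.
Offered load a = λ/μ = cρ = 24.8/14.4 = 1.7222
P₀ = [ Σₙ₌₀^1 aⁿ/n! + a^2/(2!(1-ρ)) ]⁻¹
Σ = a^0/0! + a^1/1! = 1.0000 + 1.7222 = 2.7222
a^2/(2!(1-ρ)) = 2.96605/(2 × 0.138889) = 10.6778
P₀ = 1/(2.7222 + 10.6778) = 0.07463
Lq = P₀·a^2·ρ / (2!(1-ρ)²) = 0.0746269 × 2.96605 × 0.861111 / (2 × 0.0192901) = 4.9405
Wq = Lq/λ = 4.9405/24.8 = 0.1992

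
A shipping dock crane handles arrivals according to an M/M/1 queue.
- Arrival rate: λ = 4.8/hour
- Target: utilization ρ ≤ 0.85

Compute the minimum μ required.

ρ = λ/μ, so μ = λ/ρ
μ ≥ 4.8/0.85 = 5.6471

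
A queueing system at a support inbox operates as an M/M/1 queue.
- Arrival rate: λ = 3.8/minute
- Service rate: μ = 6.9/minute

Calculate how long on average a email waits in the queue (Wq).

First, compute utilization: ρ = λ/μ = 3.8/6.9 = 0.5507
For M/M/1: Wq = λ/(μ(μ-λ))
Wq = 3.8/(6.9 × (6.9-3.8))
Wq = 3.8/(6.9 × 3.10)
Wq = 0.1777 minutes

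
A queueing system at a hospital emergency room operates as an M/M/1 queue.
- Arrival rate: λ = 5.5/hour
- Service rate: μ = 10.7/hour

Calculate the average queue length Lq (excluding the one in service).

ρ = λ/μ = 5.5/10.7 = 0.5140
For M/M/1: Lq = λ²/(μ(μ-λ))
Lq = 30.25/(10.7 × 5.20)
Lq = 0.5437 patients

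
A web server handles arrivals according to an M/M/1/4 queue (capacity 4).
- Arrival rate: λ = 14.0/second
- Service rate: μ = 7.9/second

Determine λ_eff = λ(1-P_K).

ρ = λ/μ = 14.0/7.9 = 1.77215
P₀ = (1-ρ)/(1-ρ^(K+1)) = (1-1.77215)/(1-1.77215^5) = -0.7721/-16.4784 = 0.04686
P_K = P₀×ρ^K = 0.04686 × 1.77215^4 = 0.04686 × 9.8628 = 0.4622
λ_eff = λ(1-P_K) = 14.0 × (1 - 0.46216) = 14.0 × 0.53784 = 7.5298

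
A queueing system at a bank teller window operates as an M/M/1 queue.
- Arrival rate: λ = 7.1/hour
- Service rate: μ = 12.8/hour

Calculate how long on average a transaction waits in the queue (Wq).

First, compute utilization: ρ = λ/μ = 7.1/12.8 = 0.5547
For M/M/1: Wq = λ/(μ(μ-λ))
Wq = 7.1/(12.8 × (12.8-7.1))
Wq = 7.1/(12.8 × 5.70)
Wq = 0.09731 hours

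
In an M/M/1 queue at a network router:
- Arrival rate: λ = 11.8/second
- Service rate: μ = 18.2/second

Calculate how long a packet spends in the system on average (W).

First, compute utilization: ρ = λ/μ = 11.8/18.2 = 0.6484
For M/M/1: W = 1/(μ-λ)
W = 1/(18.2-11.8) = 1/6.40
W = 0.1563 seconds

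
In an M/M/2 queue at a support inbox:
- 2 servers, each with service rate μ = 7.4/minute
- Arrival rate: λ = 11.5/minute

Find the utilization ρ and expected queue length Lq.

Traffic intensity: ρ = λ/(cμ) = 11.5/(2×7.4) = 0.7770
Since ρ = 0.7770 < 1, system is stable.
Offered load a = λ/μ = cρ = 11.5/7.4 = 1.5541
P₀ = [ Σₙ₌₀^1 aⁿ/n! + a^2/(2!(1-ρ)) ]⁻¹
Σ = a^0/0! + a^1/1! = 1.0000 + 1.5541 = 2.5541
a^2/(2!(1-ρ)) = 2.41508/(2 × 0.222973) = 5.4156
P₀ = 1/(2.5541 + 5.4156) = 0.1255
Lq = P₀·a^2·ρ / (2!(1-ρ)²) = 0.1254753 × 2.415084 × 0.7770270 / (2 × 0.04971695) = 2.3681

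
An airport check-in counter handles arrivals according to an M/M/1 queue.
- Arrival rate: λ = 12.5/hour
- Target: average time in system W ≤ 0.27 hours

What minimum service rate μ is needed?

For M/M/1: W = 1/(μ-λ)
Need W ≤ 0.27, so 1/(μ-λ) ≤ 0.27
μ - λ ≥ 1/0.27 = 3.7037
μ ≥ 12.5 + 3.7037 = 16.2037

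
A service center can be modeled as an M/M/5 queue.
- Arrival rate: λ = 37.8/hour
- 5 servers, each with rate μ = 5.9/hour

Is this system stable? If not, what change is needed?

Stability requires ρ = λ/(cμ) < 1
ρ = 37.8/(5 × 5.9) = 37.8/29.50 = 1.2814
Since 1.2814 ≥ 1, the system is UNSTABLE.
Need c > λ/μ = 37.8/5.9 = 6.41.
Minimum servers needed: c = 7.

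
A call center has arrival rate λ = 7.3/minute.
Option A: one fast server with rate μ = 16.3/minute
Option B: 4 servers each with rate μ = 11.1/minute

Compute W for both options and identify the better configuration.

Option A: single server μ = 16.3 (M/M/1)
  ρ_A = 7.3/16.3 = 0.4479
  W_A = 1/(μ-λ) = 1/(16.3-7.3) = 1/9.00 = 0.1111

Option B: 4 servers μ = 11.1 (M/M/4)
  ρ_B = λ/(cμ) = 7.3/(4×11.1) = 0.1644
  Offered load a = λ/μ = cρ = 7.3/11.1 = 0.6577
  P₀ = [ Σₙ₌₀^3 aⁿ/n! + a^4/(4!(1-ρ)) ]⁻¹
  Σ = a^0/0! + a^1/1! + a^2/2! + a^3/3! = 1.0000 + 0.65766 + 0.21626 + 0.047408 = 1.9213
  a^4/(4!(1-ρ)) = 0.18707/(24 × 0.83559) = 0.009328
  P₀ = 1/(1.9213 + 0.009328) = 0.5180
  Lq = P₀·a^4·ρ / (4!(1-ρ)²) = 0.51796 × 0.18707 × 0.16441 / (24 × 0.69820) = 0.0009507
  Wq_B = Lq/λ = 0.0009507/7.3 = 0.0001302
  W_B = Wq_B + 1/μ = 0.0001302 + 0.09009 = 0.09022

Since W_B = 0.09022 < W_A = 0.1111, Option B (multiple servers) has the shorter time in system.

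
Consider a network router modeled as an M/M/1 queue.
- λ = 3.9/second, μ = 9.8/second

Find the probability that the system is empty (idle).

ρ = λ/μ = 3.9/9.8 = 0.3980
P(0) = 1 - ρ = 1 - 0.3980 = 0.6020
The server is idle 60.20% of the time.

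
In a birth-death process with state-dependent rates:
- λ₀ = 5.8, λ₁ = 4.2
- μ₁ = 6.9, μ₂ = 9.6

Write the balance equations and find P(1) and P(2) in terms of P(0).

Balance equations:
State 0: λ₀P₀ = μ₁P₁ → P₁ = (λ₀/μ₁)P₀ = (5.8/6.9)P₀ = 0.8406P₀
State 1: P₂ = (λ₀λ₁)/(μ₁μ₂)P₀ = (5.8×4.2)/(6.9×9.6)P₀ = 0.3678P₀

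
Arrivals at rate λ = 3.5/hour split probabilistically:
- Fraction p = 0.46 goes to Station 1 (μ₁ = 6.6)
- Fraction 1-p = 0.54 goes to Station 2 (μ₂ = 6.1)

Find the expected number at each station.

Effective rates: λ₁ = 3.5×0.46 = 1.61, λ₂ = 3.5×0.54 = 1.89
Station 1: ρ₁ = 1.61/6.6 = 0.2439, L₁ = ρ₁/(1-ρ₁) = 0.2439/(1-0.2439) = 0.3226
Station 2: ρ₂ = 1.89/6.1 = 0.3098, L₂ = ρ₂/(1-ρ₂) = 0.3098/(1-0.3098) = 0.4489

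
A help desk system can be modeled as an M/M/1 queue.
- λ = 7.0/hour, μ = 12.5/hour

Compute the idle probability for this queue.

ρ = λ/μ = 7.0/12.5 = 0.5600
P(0) = 1 - ρ = 1 - 0.5600 = 0.4400
The server is idle 44.00% of the time.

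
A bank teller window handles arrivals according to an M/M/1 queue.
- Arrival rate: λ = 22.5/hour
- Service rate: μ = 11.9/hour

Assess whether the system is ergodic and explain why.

Stability requires ρ = λ/(cμ) < 1
ρ = 22.5/(1 × 11.9) = 22.5/11.90 = 1.8908
Since 1.8908 ≥ 1, the system is UNSTABLE.
Queue grows without bound. Need μ > λ = 22.5.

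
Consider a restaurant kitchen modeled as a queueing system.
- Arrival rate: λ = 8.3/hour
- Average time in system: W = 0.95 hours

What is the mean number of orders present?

Little's Law: L = λW
L = 8.3 × 0.95 = 7.8850 orders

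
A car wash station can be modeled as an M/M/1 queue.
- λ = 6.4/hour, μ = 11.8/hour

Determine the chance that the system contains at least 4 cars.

ρ = λ/μ = 6.4/11.8 = 0.542373
P(N ≥ n) = ρⁿ
P(N ≥ 4) = 0.542373^4
P(N ≥ 4) = 0.08654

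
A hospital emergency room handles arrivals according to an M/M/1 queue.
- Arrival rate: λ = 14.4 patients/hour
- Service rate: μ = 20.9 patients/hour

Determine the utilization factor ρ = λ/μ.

Server utilization: ρ = λ/μ
ρ = 14.4/20.9 = 0.6890
The server is busy 68.90% of the time.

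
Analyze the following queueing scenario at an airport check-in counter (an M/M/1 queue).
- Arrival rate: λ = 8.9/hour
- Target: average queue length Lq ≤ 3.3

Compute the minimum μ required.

For M/M/1: Lq = λ²/(μ(μ-λ))
Need Lq ≤ 3.3, i.e. μ(μ-λ) ≥ λ²/3.3
μ² - 8.9μ - 79.21/3.3 ≥ 0  →  μ² - 8.9μ - 24.00303 ≥ 0
Quadratic formula (positive root): μ = [λ + √(λ² + 4×24.00303)]/2
Discriminant: 79.21 + 4×24.00303 = 175.2221, √175.2221 = 13.2371
μ ≥ (8.9 + 13.2371)/2 = 11.0686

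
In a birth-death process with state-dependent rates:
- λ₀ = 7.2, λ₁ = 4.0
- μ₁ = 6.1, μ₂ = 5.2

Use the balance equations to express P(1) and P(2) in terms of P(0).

Balance equations:
State 0: λ₀P₀ = μ₁P₁ → P₁ = (λ₀/μ₁)P₀ = (7.2/6.1)P₀ = 1.1803P₀
State 1: P₂ = (λ₀λ₁)/(μ₁μ₂)P₀ = (7.2×4.0)/(6.1×5.2)P₀ = 0.9079P₀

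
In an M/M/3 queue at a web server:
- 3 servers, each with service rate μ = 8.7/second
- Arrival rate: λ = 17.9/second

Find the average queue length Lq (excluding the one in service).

Traffic intensity: ρ = λ/(cμ) = 17.9/(3×8.7) = 0.6858
Since ρ = 0.6858 < 1, system is stable.
Offered load a = λ/μ = cρ = 17.9/8.7 = 2.0575
P₀ = [ Σₙ₌₀^2 aⁿ/n! + a^3/(3!(1-ρ)) ]⁻¹
Σ = a^0/0! + a^1/1! + a^2/2! = 1.0000 + 2.0575 + 2.1166 = 5.1741
a^3/(3!(1-ρ)) = 8.70966/(6 × 0.314176) = 4.6204
P₀ = 1/(5.1741 + 4.6204) = 0.1021
Lq = P₀·a^3·ρ / (3!(1-ρ)²) = 0.10210 × 8.7097 × 0.68582 / (6 × 0.098707) = 1.0298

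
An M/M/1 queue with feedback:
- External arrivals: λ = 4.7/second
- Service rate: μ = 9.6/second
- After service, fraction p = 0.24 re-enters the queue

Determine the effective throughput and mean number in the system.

Effective arrival rate: λ_eff = λ/(1-p) = 4.7/(1-0.24) = 4.7/0.76 = 6.1842
ρ = λ_eff/μ = 6.1842/9.6 = 0.64419
L = ρ/(1-ρ) = 0.64419/(1-0.64419) = 1.8105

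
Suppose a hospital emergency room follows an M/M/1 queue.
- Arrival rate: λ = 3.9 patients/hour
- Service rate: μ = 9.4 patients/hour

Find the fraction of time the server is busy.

Server utilization: ρ = λ/μ
ρ = 3.9/9.4 = 0.4149
The server is busy 41.49% of the time.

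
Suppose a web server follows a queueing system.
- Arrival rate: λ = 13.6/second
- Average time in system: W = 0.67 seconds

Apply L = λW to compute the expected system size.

Little's Law: L = λW
L = 13.6 × 0.67 = 9.1120 requests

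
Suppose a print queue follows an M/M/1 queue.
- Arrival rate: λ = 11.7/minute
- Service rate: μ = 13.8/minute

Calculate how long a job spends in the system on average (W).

First, compute utilization: ρ = λ/μ = 11.7/13.8 = 0.8478
For M/M/1: W = 1/(μ-λ)
W = 1/(13.8-11.7) = 1/2.10
W = 0.4762 minutes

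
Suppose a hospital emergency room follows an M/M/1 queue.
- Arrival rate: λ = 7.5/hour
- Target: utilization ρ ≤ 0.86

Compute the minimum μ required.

ρ = λ/μ, so μ = λ/ρ
μ ≥ 7.5/0.86 = 8.7209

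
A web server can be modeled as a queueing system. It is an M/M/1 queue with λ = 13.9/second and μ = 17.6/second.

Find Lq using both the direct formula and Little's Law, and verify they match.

Method 1 (direct): Lq = λ²/(μ(μ-λ)) = 193.21/(17.6 × 3.70) = 2.9670

Method 2 (Little's Law):
W = 1/(μ-λ) = 1/3.70 = 0.27027
Wq = W - 1/μ = 0.27027 - 0.056818 = 0.21345
Lq = λWq = 13.9 × 0.21345 = 2.9670 ✔ (matches Method 1)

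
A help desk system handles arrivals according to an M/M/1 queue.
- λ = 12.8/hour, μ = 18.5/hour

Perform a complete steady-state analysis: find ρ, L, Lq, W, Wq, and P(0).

Step 1: ρ = λ/μ = 12.8/18.5 = 0.6919
Step 2: L = λ/(μ-λ) = 12.8/5.70 = 2.2456
Step 3: Lq = λ²/(μ(μ-λ)) = 163.84/(18.5×5.70) = 1.5537
Step 4: W = 1/(μ-λ) = 1/5.70 = 0.17544
Step 5: Wq = λ/(μ(μ-λ)) = 12.8/(18.5×5.70) = 0.1214
Step 6: P(0) = 1-ρ = 0.3081
Verify: L = λW = 12.8×0.17544 = 2.2456 ✔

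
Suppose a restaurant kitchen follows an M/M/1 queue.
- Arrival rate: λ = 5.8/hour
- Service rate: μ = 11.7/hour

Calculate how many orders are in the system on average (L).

ρ = λ/μ = 5.8/11.7 = 0.4957
For M/M/1: L = λ/(μ-λ)
L = 5.8/(11.7-5.8) = 5.8/5.90
L = 0.9831 orders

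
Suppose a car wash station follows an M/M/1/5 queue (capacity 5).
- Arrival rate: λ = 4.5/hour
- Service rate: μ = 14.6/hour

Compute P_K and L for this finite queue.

ρ = λ/μ = 4.5/14.6 = 0.30822
P₀ = (1-ρ)/(1-ρ^(K+1)) = (1-0.30822)/(1-0.30822^6) = 0.6918/0.9991 = 0.6924
P_K = P₀×ρ^K = 0.6924 × 0.30822^5 = 0.6924 × 0.002782 = 0.001926
Blocking probability P_5 = 0.001926 (0.19%)
L = ρ[1 - (K+1)ρ^K + Kρ^(K+1)] / [(1-ρ)(1-ρ^(K+1))]
L = 0.30822 × (1 - 6×0.002782 + 5×0.0008574) / ((1 - 0.30822) × (1 - 0.0008574)) = 0.4404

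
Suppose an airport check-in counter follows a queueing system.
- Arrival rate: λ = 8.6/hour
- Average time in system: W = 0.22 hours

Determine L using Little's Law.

Little's Law: L = λW
L = 8.6 × 0.22 = 1.8920 passengers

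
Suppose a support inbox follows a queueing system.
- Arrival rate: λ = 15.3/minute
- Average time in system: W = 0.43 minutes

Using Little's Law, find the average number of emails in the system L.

Little's Law: L = λW
L = 15.3 × 0.43 = 6.5790 emails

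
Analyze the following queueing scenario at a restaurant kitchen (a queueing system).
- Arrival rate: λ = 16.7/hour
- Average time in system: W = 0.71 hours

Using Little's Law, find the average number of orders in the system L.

Little's Law: L = λW
L = 16.7 × 0.71 = 11.8570 orders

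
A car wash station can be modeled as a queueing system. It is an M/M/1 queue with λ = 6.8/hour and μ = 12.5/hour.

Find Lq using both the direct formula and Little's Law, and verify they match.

Method 1 (direct): Lq = λ²/(μ(μ-λ)) = 46.24/(12.5 × 5.70) = 0.6490

Method 2 (Little's Law):
W = 1/(μ-λ) = 1/5.70 = 0.17544
Wq = W - 1/μ = 0.17544 - 0.080000 = 0.09544
Lq = λWq = 6.8 × 0.09544 = 0.6490 ✔ (matches Method 1)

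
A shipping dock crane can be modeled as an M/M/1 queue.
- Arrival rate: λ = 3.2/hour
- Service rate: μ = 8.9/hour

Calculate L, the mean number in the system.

ρ = λ/μ = 3.2/8.9 = 0.3596
For M/M/1: L = λ/(μ-λ)
L = 3.2/(8.9-3.2) = 3.2/5.70
L = 0.5614 containers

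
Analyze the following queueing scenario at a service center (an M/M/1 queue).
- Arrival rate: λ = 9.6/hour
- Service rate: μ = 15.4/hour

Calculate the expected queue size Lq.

ρ = λ/μ = 9.6/15.4 = 0.6234
For M/M/1: Lq = λ²/(μ(μ-λ))
Lq = 92.16/(15.4 × 5.80)
Lq = 1.0318 customers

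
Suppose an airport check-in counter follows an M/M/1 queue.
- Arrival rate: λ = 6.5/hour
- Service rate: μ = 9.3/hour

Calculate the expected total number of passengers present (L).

ρ = λ/μ = 6.5/9.3 = 0.6989
For M/M/1: L = λ/(μ-λ)
L = 6.5/(9.3-6.5) = 6.5/2.80
L = 2.3214 passengers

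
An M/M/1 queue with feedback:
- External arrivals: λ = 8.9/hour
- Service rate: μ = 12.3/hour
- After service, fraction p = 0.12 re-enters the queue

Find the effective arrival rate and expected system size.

Effective arrival rate: λ_eff = λ/(1-p) = 8.9/(1-0.12) = 8.9/0.88 = 10.11364
ρ = λ_eff/μ = 10.11364/12.3 = 0.822247
L = ρ/(1-ρ) = 0.822247/(1-0.822247) = 4.6258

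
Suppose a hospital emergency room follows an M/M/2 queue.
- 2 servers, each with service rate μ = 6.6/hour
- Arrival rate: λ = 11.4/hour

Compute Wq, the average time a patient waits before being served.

Traffic intensity: ρ = λ/(cμ) = 11.4/(2×6.6) = 0.8636
Since ρ = 0.8636 < 1, system is stable.
Offered load a = λ/μ = cρ = 11.4/6.6 = 1.7273
P₀ = [ Σₙ₌₀^1 aⁿ/n! + a^2/(2!(1-ρ)) ]⁻¹
Σ = a^0/0! + a^1/1! = 1.0000 + 1.7273 = 2.7273
a^2/(2!(1-ρ)) = 2.98347/(2 × 0.136364) = 10.9394
P₀ = 1/(2.7273 + 10.9394) = 0.07317
Lq = P₀·a^2·ρ / (2!(1-ρ)²) = 0.0731707 × 2.98347 × 0.863636 / (2 × 0.0185950) = 5.0695
Wq = Lq/λ = 5.0695/11.4 = 0.4447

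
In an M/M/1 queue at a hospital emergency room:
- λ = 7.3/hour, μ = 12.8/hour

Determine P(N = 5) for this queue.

ρ = λ/μ = 7.3/12.8 = 0.5703
P(n) = (1-ρ)ρⁿ
P(5) = (1-0.5703) × 0.5703^5
P(5) = 0.4297 × 0.06033
P(5) = 0.02592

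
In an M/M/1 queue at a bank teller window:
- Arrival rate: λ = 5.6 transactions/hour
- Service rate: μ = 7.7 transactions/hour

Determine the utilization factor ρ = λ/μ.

Server utilization: ρ = λ/μ
ρ = 5.6/7.7 = 0.7273
The server is busy 72.73% of the time.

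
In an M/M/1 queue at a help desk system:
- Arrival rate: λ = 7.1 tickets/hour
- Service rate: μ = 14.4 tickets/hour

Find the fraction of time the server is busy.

Server utilization: ρ = λ/μ
ρ = 7.1/14.4 = 0.4931
The server is busy 49.31% of the time.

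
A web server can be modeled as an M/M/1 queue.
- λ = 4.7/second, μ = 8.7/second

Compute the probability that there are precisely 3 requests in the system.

ρ = λ/μ = 4.7/8.7 = 0.54023
P(n) = (1-ρ)ρⁿ
P(3) = (1-0.54023) × 0.54023^3
P(3) = 0.45977 × 0.15767
P(3) = 0.07249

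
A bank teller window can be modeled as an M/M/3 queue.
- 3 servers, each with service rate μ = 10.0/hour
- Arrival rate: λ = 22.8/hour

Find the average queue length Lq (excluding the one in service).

Traffic intensity: ρ = λ/(cμ) = 22.8/(3×10.0) = 0.7600
Since ρ = 0.7600 < 1, system is stable.
Offered load a = λ/μ = cρ = 22.8/10.0 = 2.2800
P₀ = [ Σₙ₌₀^2 aⁿ/n! + a^3/(3!(1-ρ)) ]⁻¹
Σ = a^0/0! + a^1/1! + a^2/2! = 1.0000 + 2.2800 + 2.5992 = 5.8792
a^3/(3!(1-ρ)) = 11.8524/(6 × 0.2400) = 8.2308
P₀ = 1/(5.8792 + 8.2308) = 0.07087
Lq = P₀·a^3·ρ / (3!(1-ρ)²) = 0.07087 × 11.8524 × 0.7600 / (6 × 0.05760) = 1.8472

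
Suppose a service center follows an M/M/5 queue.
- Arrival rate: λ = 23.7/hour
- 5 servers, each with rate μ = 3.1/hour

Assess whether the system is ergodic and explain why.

Stability requires ρ = λ/(cμ) < 1
ρ = 23.7/(5 × 3.1) = 23.7/15.50 = 1.5290
Since 1.5290 ≥ 1, the system is UNSTABLE.
Need c > λ/μ = 23.7/3.1 = 7.65.
Minimum servers needed: c = 8.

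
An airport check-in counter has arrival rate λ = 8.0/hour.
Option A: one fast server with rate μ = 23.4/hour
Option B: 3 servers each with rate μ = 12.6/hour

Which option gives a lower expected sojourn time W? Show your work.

Option A: single server μ = 23.4 (M/M/1)
  ρ_A = 8.0/23.4 = 0.3419
  W_A = 1/(μ-λ) = 1/(23.4-8.0) = 1/15.40 = 0.06494

Option B: 3 servers μ = 12.6 (M/M/3)
  ρ_B = λ/(cμ) = 8.0/(3×12.6) = 0.2116
  Offered load a = λ/μ = cρ = 8.0/12.6 = 0.6349
  P₀ = [ Σₙ₌₀^2 aⁿ/n! + a^3/(3!(1-ρ)) ]⁻¹
  Σ = a^0/0! + a^1/1! + a^2/2! = 1.0000 + 0.6349 + 0.2016 = 1.8365
  a^3/(3!(1-ρ)) = 0.25595/(6 × 0.78836) = 0.05411
  P₀ = 1/(1.8365 + 0.05411) = 0.5289
  Lq = P₀·a^3·ρ / (3!(1-ρ)²) = 0.5289 × 0.2560 × 0.2116 / (6 × 0.6215) = 0.007683
  Wq_B = Lq/λ = 0.007683/8.0 = 0.0009604
  W_B = Wq_B + 1/μ = 0.0009604 + 0.07937 = 0.08033

Since W_A = 0.06494 < W_B = 0.08033, Option A (single fast server) has the shorter time in system.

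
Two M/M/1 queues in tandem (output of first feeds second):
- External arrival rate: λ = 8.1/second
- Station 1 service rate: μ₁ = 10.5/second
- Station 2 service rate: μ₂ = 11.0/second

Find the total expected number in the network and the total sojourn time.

By Jackson's theorem, each station behaves as independent M/M/1.
Station 1: ρ₁ = 8.1/10.5 = 0.7714, L₁ = ρ₁/(1-ρ₁) = λ/(μ₁-λ) = 8.1/2.40 = 3.3750
Station 2: ρ₂ = 8.1/11.0 = 0.7364, L₂ = ρ₂/(1-ρ₂) = λ/(μ₂-λ) = 8.1/2.90 = 2.7931
Total: L = L₁ + L₂ = 3.3750 + 2.7931 = 6.1681
W = L/λ = 6.1681/8.1 = 0.7615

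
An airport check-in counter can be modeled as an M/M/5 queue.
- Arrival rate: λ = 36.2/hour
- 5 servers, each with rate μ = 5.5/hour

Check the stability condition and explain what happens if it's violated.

Stability requires ρ = λ/(cμ) < 1
ρ = 36.2/(5 × 5.5) = 36.2/27.50 = 1.3164
Since 1.3164 ≥ 1, the system is UNSTABLE.
Need c > λ/μ = 36.2/5.5 = 6.58.
Minimum servers needed: c = 7.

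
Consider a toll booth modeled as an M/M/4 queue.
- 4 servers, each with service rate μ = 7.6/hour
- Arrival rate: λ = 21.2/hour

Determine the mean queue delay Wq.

Traffic intensity: ρ = λ/(cμ) = 21.2/(4×7.6) = 0.6974
Since ρ = 0.6974 < 1, system is stable.
Offered load a = λ/μ = cρ = 21.2/7.6 = 2.7895
P₀ = [ Σₙ₌₀^3 aⁿ/n! + a^4/(4!(1-ρ)) ]⁻¹
Σ = a^0/0! + a^1/1! + a^2/2! + a^3/3! = 1.00000 + 2.78947 + 3.89058 + 3.61756 = 11.2976
a^4/(4!(1-ρ)) = 60.5465/(24 × 0.302632) = 8.3361
P₀ = 1/(11.2976 + 8.3361) = 0.05093
Lq = P₀·a^4·ρ / (4!(1-ρ)²) = 0.050933 × 60.5465 × 0.69737 / (24 × 0.091586) = 0.9784
Wq = Lq/λ = 0.9784/21.2 = 0.04615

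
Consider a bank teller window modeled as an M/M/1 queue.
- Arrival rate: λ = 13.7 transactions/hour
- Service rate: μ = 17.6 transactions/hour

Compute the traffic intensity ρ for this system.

Server utilization: ρ = λ/μ
ρ = 13.7/17.6 = 0.7784
The server is busy 77.84% of the time.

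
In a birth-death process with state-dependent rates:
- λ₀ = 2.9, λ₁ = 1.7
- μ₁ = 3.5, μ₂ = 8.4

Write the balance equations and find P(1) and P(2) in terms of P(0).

Balance equations:
State 0: λ₀P₀ = μ₁P₁ → P₁ = (λ₀/μ₁)P₀ = (2.9/3.5)P₀ = 0.8286P₀
State 1: P₂ = (λ₀λ₁)/(μ₁μ₂)P₀ = (2.9×1.7)/(3.5×8.4)P₀ = 0.1677P₀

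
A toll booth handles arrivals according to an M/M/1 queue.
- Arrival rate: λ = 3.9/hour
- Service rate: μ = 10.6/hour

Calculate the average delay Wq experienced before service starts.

First, compute utilization: ρ = λ/μ = 3.9/10.6 = 0.3679
For M/M/1: Wq = λ/(μ(μ-λ))
Wq = 3.9/(10.6 × (10.6-3.9))
Wq = 3.9/(10.6 × 6.70)
Wq = 0.05491 hours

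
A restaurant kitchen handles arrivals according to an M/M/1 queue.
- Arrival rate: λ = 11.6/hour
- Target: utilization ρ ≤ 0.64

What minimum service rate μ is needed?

ρ = λ/μ, so μ = λ/ρ
μ ≥ 11.6/0.64 = 18.1250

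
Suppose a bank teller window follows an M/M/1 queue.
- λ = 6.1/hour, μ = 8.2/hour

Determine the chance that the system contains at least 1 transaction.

ρ = λ/μ = 6.1/8.2 = 0.7439
P(N ≥ n) = ρⁿ
P(N ≥ 1) = 0.7439^1
P(N ≥ 1) = 0.7439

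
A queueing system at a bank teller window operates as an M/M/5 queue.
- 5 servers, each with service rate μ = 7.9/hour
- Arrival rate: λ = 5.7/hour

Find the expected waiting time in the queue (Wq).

Traffic intensity: ρ = λ/(cμ) = 5.7/(5×7.9) = 0.1443
Since ρ = 0.1443 < 1, system is stable.
Offered load a = λ/μ = cρ = 5.7/7.9 = 0.7215
P₀ = [ Σₙ₌₀^4 aⁿ/n! + a^5/(5!(1-ρ)) ]⁻¹
Σ = a^0/0! + a^1/1! + a^2/2! + a^3/3! + a^4/4! = 1.0000 + 0.7215 + 0.2603 + 0.06260 + 0.01129 = 2.0557
a^5/(5!(1-ρ)) = 0.1955/(120 × 0.8557) = 0.001904
P₀ = 1/(2.0557 + 0.001904) = 0.4860
Lq = P₀·a^5·ρ / (5!(1-ρ)²) = 0.48600 × 0.19554 × 0.14430 / (120 × 0.73222) = 0.0001561
Wq = Lq/λ = 0.00015607/5.7 = 0.00002738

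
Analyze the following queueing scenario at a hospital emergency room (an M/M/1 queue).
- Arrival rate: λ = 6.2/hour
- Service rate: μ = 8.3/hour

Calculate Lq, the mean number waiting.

ρ = λ/μ = 6.2/8.3 = 0.7470
For M/M/1: Lq = λ²/(μ(μ-λ))
Lq = 38.44/(8.3 × 2.10)
Lq = 2.2054 patients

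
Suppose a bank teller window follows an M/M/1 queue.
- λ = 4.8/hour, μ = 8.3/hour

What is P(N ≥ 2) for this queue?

ρ = λ/μ = 4.8/8.3 = 0.5783
P(N ≥ n) = ρⁿ
P(N ≥ 2) = 0.5783^2
P(N ≥ 2) = 0.3344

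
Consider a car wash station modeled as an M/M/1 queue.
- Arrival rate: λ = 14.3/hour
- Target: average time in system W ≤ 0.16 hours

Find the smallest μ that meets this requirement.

For M/M/1: W = 1/(μ-λ)
Need W ≤ 0.16, so 1/(μ-λ) ≤ 0.16
μ - λ ≥ 1/0.16 = 6.2500
μ ≥ 14.3 + 6.2500 = 20.5500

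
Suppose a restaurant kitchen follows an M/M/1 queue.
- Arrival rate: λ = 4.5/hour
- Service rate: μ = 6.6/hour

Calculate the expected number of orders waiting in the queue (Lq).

ρ = λ/μ = 4.5/6.6 = 0.6818
For M/M/1: Lq = λ²/(μ(μ-λ))
Lq = 20.25/(6.6 × 2.10)
Lq = 1.4610 orders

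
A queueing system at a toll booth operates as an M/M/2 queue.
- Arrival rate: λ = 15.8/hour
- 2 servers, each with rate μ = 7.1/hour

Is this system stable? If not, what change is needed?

Stability requires ρ = λ/(cμ) < 1
ρ = 15.8/(2 × 7.1) = 15.8/14.20 = 1.1127
Since 1.1127 ≥ 1, the system is UNSTABLE.
Need c > λ/μ = 15.8/7.1 = 2.23.
Minimum servers needed: c = 3.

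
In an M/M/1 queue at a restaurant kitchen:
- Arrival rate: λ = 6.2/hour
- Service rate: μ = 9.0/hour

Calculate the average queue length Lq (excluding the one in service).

ρ = λ/μ = 6.2/9.0 = 0.6889
For M/M/1: Lq = λ²/(μ(μ-λ))
Lq = 38.44/(9.0 × 2.80)
Lq = 1.5254 orders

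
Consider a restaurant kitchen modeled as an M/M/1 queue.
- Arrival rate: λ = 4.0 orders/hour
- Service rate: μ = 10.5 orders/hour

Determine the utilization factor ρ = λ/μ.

Server utilization: ρ = λ/μ
ρ = 4.0/10.5 = 0.3810
The server is busy 38.10% of the time.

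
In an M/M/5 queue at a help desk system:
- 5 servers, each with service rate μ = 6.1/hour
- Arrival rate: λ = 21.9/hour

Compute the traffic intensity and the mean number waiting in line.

Traffic intensity: ρ = λ/(cμ) = 21.9/(5×6.1) = 0.7180
Since ρ = 0.7180 < 1, system is stable.
Offered load a = λ/μ = cρ = 21.9/6.1 = 3.5902
P₀ = [ Σₙ₌₀^4 aⁿ/n! + a^5/(5!(1-ρ)) ]⁻¹
Σ = a^0/0! + a^1/1! + a^2/2! + a^3/3! + a^4/4! = 1.00000 + 3.59016 + 6.44464 + 7.71244 + 6.92223 = 25.6695
a^5/(5!(1-ρ)) = 596.4464/(120 × 0.281967) = 17.6275
P₀ = 1/(25.6695 + 17.6275) = 0.02310
Lq = P₀·a^5·ρ / (5!(1-ρ)²) = 0.02310 × 596.4464 × 0.7180 / (120 × 0.07951) = 1.0368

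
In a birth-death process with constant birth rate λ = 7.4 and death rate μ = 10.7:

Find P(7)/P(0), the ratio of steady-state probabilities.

For constant rates: P(n)/P(0) = (λ/μ)^n
P(7)/P(0) = (7.4/10.7)^7 = 0.69159^7 = 0.07567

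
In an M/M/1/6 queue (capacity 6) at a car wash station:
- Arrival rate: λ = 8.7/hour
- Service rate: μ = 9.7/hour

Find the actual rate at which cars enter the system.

ρ = λ/μ = 8.7/9.7 = 0.8969
P₀ = (1-ρ)/(1-ρ^(K+1)) = (1-0.8969)/(1-0.8969^7) = 0.1031/0.5331 = 0.1934
P_K = P₀×ρ^K = 0.1934 × 0.8969^6 = 0.1934 × 0.5206 = 0.1007
λ_eff = λ(1-P_K) = 8.7 × (1 - 0.100673) = 8.7 × 0.899327 = 7.8241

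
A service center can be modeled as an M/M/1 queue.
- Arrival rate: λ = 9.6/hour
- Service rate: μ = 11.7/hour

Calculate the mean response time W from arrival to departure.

First, compute utilization: ρ = λ/μ = 9.6/11.7 = 0.8205
For M/M/1: W = 1/(μ-λ)
W = 1/(11.7-9.6) = 1/2.10
W = 0.4762 hours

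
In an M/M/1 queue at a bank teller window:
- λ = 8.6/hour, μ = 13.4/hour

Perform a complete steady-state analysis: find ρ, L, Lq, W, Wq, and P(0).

Step 1: ρ = λ/μ = 8.6/13.4 = 0.6418
Step 2: L = λ/(μ-λ) = 8.6/4.80 = 1.7917
Step 3: Lq = λ²/(μ(μ-λ)) = 73.96/(13.4×4.80) = 1.1499
Step 4: W = 1/(μ-λ) = 1/4.80 = 0.208333
Step 5: Wq = λ/(μ(μ-λ)) = 8.6/(13.4×4.80) = 0.1337
Step 6: P(0) = 1-ρ = 0.3582
Verify: L = λW = 8.6×0.208333 = 1.7917 ✔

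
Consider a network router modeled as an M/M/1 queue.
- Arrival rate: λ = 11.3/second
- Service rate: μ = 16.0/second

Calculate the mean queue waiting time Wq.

First, compute utilization: ρ = λ/μ = 11.3/16.0 = 0.7063
For M/M/1: Wq = λ/(μ(μ-λ))
Wq = 11.3/(16.0 × (16.0-11.3))
Wq = 11.3/(16.0 × 4.70)
Wq = 0.1503 seconds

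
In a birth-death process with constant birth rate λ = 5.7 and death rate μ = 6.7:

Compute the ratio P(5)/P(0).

For constant rates: P(n)/P(0) = (λ/μ)^n
P(5)/P(0) = (5.7/6.7)^5 = 0.85075^5 = 0.4457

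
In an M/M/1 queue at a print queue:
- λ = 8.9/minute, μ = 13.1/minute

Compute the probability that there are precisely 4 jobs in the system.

ρ = λ/μ = 8.9/13.1 = 0.6794
P(n) = (1-ρ)ρⁿ
P(4) = (1-0.6794) × 0.6794^4
P(4) = 0.32060 × 0.21306
P(4) = 0.06831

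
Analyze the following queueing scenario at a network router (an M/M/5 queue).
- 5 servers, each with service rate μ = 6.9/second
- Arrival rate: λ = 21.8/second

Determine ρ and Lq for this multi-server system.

Traffic intensity: ρ = λ/(cμ) = 21.8/(5×6.9) = 0.6319
Since ρ = 0.6319 < 1, system is stable.
Offered load a = λ/μ = cρ = 21.8/6.9 = 3.1594
P₀ = [ Σₙ₌₀^4 aⁿ/n! + a^5/(5!(1-ρ)) ]⁻¹
Σ = a^0/0! + a^1/1! + a^2/2! + a^3/3! + a^4/4! = 1.0000 + 3.1594 + 4.9910 + 5.2562 + 4.1516 = 18.5582
a^5/(5!(1-ρ)) = 314.8017/(120 × 0.368116) = 7.1264
P₀ = 1/(18.5582 + 7.1264) = 0.03893
Lq = P₀·a^5·ρ / (5!(1-ρ)²) = 0.03893 × 314.8017 × 0.6319 / (120 × 0.1355) = 0.4763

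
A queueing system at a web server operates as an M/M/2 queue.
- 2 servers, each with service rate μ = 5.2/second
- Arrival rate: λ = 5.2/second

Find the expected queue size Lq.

Traffic intensity: ρ = λ/(cμ) = 5.2/(2×5.2) = 0.5000
Since ρ = 0.5000 < 1, system is stable.
Offered load a = λ/μ = cρ = 5.2/5.2 = 1.0000
P₀ = [ Σₙ₌₀^1 aⁿ/n! + a^2/(2!(1-ρ)) ]⁻¹
Σ = a^0/0! + a^1/1! = 1.0000 + 1.0000 = 2.0000
a^2/(2!(1-ρ)) = 1.0000/(2 × 0.5000) = 1.0000
P₀ = 1/(2.0000 + 1.0000) = 0.3333
Lq = P₀·a^2·ρ / (2!(1-ρ)²) = 0.3333 × 1.0000 × 0.5000 / (2 × 0.2500) = 0.3333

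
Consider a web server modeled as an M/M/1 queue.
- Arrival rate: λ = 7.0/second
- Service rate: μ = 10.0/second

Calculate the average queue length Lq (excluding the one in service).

ρ = λ/μ = 7.0/10.0 = 0.7000
For M/M/1: Lq = λ²/(μ(μ-λ))
Lq = 49.00/(10.0 × 3.00)
Lq = 1.6333 requests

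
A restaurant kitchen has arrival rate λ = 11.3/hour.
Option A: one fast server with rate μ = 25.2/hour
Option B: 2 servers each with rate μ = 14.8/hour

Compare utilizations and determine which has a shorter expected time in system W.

Option A: single server μ = 25.2 (M/M/1)
  ρ_A = 11.3/25.2 = 0.4484
  W_A = 1/(μ-λ) = 1/(25.2-11.3) = 1/13.90 = 0.07194

Option B: 2 servers μ = 14.8 (M/M/2)
  ρ_B = λ/(cμ) = 11.3/(2×14.8) = 0.3818
  Offered load a = λ/μ = cρ = 11.3/14.8 = 0.7635
  P₀ = [ Σₙ₌₀^1 aⁿ/n! + a^2/(2!(1-ρ)) ]⁻¹
  Σ = a^0/0! + a^1/1! = 1.0000 + 0.7635 = 1.7635
  a^2/(2!(1-ρ)) = 0.5830/(2 × 0.6182) = 0.4715
  P₀ = 1/(1.7635 + 0.4715) = 0.4474
  Lq = P₀·a^2·ρ / (2!(1-ρ)²) = 0.4474 × 0.5830 × 0.3818 / (2 × 0.3822) = 0.1303
  Wq_B = Lq/λ = 0.13026/11.3 = 0.011527
  W_B = Wq_B + 1/μ = 0.011527 + 0.067568 = 0.07909

Since W_A = 0.07194 < W_B = 0.07909, Option A (single fast server) has the shorter time in system.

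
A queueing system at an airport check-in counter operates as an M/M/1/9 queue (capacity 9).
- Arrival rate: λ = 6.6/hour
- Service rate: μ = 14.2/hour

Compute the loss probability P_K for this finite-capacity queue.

ρ = λ/μ = 6.6/14.2 = 0.464789
P₀ = (1-ρ)/(1-ρ^(K+1)) = (1-0.464789)/(1-0.464789^10) = 0.5352/0.9995 = 0.5355
P_K = P₀×ρ^K = 0.53546 × 0.464789^9 = 0.53546 × 0.0010123 = 0.0005420
Blocking probability = 0.05420%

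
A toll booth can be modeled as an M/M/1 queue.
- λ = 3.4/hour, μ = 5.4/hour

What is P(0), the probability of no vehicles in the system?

ρ = λ/μ = 3.4/5.4 = 0.6296
P(0) = 1 - ρ = 1 - 0.6296 = 0.3704
The server is idle 37.04% of the time.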